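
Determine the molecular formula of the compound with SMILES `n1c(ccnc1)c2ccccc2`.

Heavy atoms from the SMILES: 10 C, 2 N.
Implicit hydrogens by atom environment:
  8 × C (aromatic): 1 H each → 8
  2 × C (aromatic): no H
  2 × N (aromatic): no H
  Total hydrogens = 8.
Molecular formula: C10H8N2

C10H8N2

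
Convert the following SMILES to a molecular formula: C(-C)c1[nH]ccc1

Heavy atoms from the SMILES: 6 C, 1 N.
Implicit hydrogens by atom environment:
  3 × C (aromatic): 1 H each → 3
  1 × C: 3 H
  1 × C: 2 H
  1 × C (aromatic): no H
  1 × N (aromatic): 1 H
  Total hydrogens = 9.
Molecular formula: C6H9N

C6H9N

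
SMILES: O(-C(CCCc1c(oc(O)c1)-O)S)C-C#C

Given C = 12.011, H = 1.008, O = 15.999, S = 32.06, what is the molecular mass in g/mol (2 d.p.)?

242.29

Molecular formula: C11H14O4S.
M = 11×12.011 + 14×1.008 + 4×15.999 + 1×32.06 = 242.29 g/mol.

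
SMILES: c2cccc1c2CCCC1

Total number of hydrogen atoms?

Hydrogens are implicit in SMILES; fill each atom to its normal valence:
  4 × C: 2 H each → 8
  4 × C (aromatic): 1 H each → 4
  2 × C (aromatic): no H
  Total hydrogens = 12.

12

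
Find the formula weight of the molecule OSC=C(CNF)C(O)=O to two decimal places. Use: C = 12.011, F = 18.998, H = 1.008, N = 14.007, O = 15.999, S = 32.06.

Molecular formula: C4H6FNO3S.
M = 4×12.011 + 1×18.998 + 6×1.008 + 1×14.007 + 3×15.999 + 1×32.06 = 167.15 g/mol.

167.15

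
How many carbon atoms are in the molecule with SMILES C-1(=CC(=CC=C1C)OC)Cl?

8

The symbol for carbon appears 8 times in the SMILES. (Cl is a single chlorine, not C + l.)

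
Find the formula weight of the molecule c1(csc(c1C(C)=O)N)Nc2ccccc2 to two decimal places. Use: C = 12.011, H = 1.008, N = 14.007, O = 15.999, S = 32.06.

232.30

Molecular formula: C12H12N2OS.
M = 12×12.011 + 12×1.008 + 2×14.007 + 1×15.999 + 1×32.06 = 232.30 g/mol.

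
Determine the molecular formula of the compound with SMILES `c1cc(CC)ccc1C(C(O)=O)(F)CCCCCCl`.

C15H20ClFO2

Heavy atoms from the SMILES: 15 C, 1 Cl, 1 F, 2 O.
Implicit hydrogens by atom environment:
  6 × C: 2 H each → 12
  4 × C (aromatic): 1 H each → 4
  2 × C: no H
  2 × C (aromatic): no H
  1 × C: 3 H
  1 × Cl: no H
  1 × F: no H
  1 × O: 1 H
  1 × O: no H
  Total hydrogens = 20.
Molecular formula: C15H20ClFO2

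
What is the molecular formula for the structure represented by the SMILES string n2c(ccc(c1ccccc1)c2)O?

C11H9NO

Heavy atoms from the SMILES: 11 C, 1 N, 1 O.
Implicit hydrogens by atom environment:
  8 × C (aromatic): 1 H each → 8
  3 × C (aromatic): no H
  1 × N (aromatic): no H
  1 × O: 1 H
  Total hydrogens = 9.
Molecular formula: C11H9NO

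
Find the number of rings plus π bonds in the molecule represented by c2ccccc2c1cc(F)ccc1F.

Molecular formula from the SMILES: C12H8F2.
DoU = (2C + 2 + N − H − X)/2 = (2·12 + 2 + 0 − 8 − 2)/2 = 16/2 = 8.
(Structurally: 2 ring(s) + 6 π bond(s) = 8.)

8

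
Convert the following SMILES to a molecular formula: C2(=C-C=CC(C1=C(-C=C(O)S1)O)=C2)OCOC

C12H12O4S

Heavy atoms from the SMILES: 12 C, 4 O, 1 S.
Implicit hydrogens by atom environment:
  5 × C (aromatic): 1 H each → 5
  5 × C (aromatic): no H
  2 × O: 1 H each → 2
  2 × O: no H
  1 × C: 3 H
  1 × C: 2 H
  1 × S (aromatic): no H
  Total hydrogens = 12.
Molecular formula: C12H12O4S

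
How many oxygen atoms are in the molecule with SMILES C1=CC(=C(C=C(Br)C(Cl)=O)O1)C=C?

2

The symbol for oxygen appears 2 times in the SMILES.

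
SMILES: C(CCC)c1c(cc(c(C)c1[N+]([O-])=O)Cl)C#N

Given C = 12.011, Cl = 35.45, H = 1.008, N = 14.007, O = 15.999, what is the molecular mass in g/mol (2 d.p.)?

252.70

Molecular formula: C12H13ClN2O2.
M = 12×12.011 + 1×35.45 + 13×1.008 + 2×14.007 + 2×15.999 = 252.70 g/mol.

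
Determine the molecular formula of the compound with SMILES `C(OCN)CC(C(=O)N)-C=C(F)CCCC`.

Heavy atoms from the SMILES: 11 C, 1 F, 2 N, 2 O.
Implicit hydrogens by atom environment:
  6 × C: 2 H each → 12
  2 × C: 1 H each → 2
  2 × C: no H
  2 × N: 2 H each → 4
  2 × O: no H
  1 × C: 3 H
  1 × F: no H
  Total hydrogens = 21.
Molecular formula: C11H21FN2O2

C11H21FN2O2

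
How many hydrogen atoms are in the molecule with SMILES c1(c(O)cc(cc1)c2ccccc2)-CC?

Hydrogens are implicit in SMILES; fill each atom to its normal valence:
  8 × C (aromatic): 1 H each → 8
  4 × C (aromatic): no H
  1 × C: 3 H
  1 × C: 2 H
  1 × O: 1 H
  Total hydrogens = 14.

14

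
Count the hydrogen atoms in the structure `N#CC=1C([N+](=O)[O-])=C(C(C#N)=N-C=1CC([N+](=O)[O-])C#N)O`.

Hydrogens are implicit in SMILES; fill each atom to its normal valence:
  5 × C (aromatic): no H
  3 × C: no H
  3 × N: no H
  2 × N (charge +1): no H
  2 × O: no H
  2 × O (charge -1): no H
  1 × C: 2 H
  1 × C: 1 H
  1 × N (aromatic): no H
  1 × O: 1 H
  Total hydrogens = 4.

4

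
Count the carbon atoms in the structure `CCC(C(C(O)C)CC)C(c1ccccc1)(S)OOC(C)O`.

The symbol for carbon appears 17 times in the SMILES. Lowercase c denotes aromatic carbon and counts toward C.

17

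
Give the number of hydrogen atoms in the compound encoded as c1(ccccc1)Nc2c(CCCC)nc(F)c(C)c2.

Hydrogens are implicit in SMILES; fill each atom to its normal valence:
  6 × C (aromatic): 1 H each → 6
  5 × C (aromatic): no H
  3 × C: 2 H each → 6
  2 × C: 3 H each → 6
  1 × F: no H
  1 × N: 1 H
  1 × N (aromatic): no H
  Total hydrogens = 19.

19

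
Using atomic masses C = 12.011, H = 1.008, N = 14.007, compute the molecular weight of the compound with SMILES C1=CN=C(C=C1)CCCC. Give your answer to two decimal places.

Molecular formula: C9H13N.
M = 9×12.011 + 13×1.008 + 1×14.007 = 135.21 g/mol.

135.21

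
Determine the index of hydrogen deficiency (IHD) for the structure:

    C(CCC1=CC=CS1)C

3

Molecular formula from the SMILES: C8H12S.
DoU = (2C + 2 + N − H − X)/2 = (2·8 + 2 + 0 − 12 − 0)/2 = 6/2 = 3.
(Structurally: 1 ring(s) + 2 π bond(s) = 3.)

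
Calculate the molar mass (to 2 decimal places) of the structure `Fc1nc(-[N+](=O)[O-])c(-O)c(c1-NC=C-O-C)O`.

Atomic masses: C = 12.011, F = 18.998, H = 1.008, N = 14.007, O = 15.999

245.17

Molecular formula: C8H8FN3O5.
M = 8×12.011 + 1×18.998 + 8×1.008 + 3×14.007 + 5×15.999 = 245.17 g/mol.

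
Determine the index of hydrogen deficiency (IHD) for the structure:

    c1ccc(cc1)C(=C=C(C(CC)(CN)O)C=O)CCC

7

Molecular formula from the SMILES: C17H23NO2.
DoU = (2C + 2 + N − H − X)/2 = (2·17 + 2 + 1 − 23 − 0)/2 = 14/2 = 7.
(Structurally: 1 ring(s) + 6 π bond(s) = 7.)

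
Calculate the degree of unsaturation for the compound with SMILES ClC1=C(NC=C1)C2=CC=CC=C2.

7

Molecular formula from the SMILES: C10H8ClN.
DoU = (2C + 2 + N − H − X)/2 = (2·10 + 2 + 1 − 8 − 1)/2 = 14/2 = 7.
(Structurally: 2 ring(s) + 5 π bond(s) = 7.)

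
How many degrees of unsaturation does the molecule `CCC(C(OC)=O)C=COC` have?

Molecular formula from the SMILES: C8H14O3.
DoU = (2C + 2 + N − H − X)/2 = (2·8 + 2 + 0 − 14 − 0)/2 = 4/2 = 2.
(Structurally: 0 ring(s) + 2 π bond(s) = 2.)

2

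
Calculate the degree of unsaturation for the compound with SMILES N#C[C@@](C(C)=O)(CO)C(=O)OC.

Molecular formula from the SMILES: C7H9NO4.
DoU = (2C + 2 + N − H − X)/2 = (2·7 + 2 + 1 − 9 − 0)/2 = 8/2 = 4.
(Structurally: 0 ring(s) + 4 π bond(s) = 4.)

4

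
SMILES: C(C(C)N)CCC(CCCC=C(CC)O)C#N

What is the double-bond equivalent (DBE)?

3

Molecular formula from the SMILES: C14H26N2O.
DoU = (2C + 2 + N − H − X)/2 = (2·14 + 2 + 2 − 26 − 0)/2 = 6/2 = 3.
(Structurally: 0 ring(s) + 3 π bond(s) = 3.)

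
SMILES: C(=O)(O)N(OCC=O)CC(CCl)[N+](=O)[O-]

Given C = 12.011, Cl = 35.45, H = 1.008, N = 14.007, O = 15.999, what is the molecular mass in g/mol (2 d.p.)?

240.60

Molecular formula: C6H9ClN2O6.
M = 6×12.011 + 1×35.45 + 9×1.008 + 2×14.007 + 6×15.999 = 240.60 g/mol.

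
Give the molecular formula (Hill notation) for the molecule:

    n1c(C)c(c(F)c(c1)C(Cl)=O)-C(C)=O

Heavy atoms from the SMILES: 9 C, 1 Cl, 1 F, 1 N, 2 O.
Implicit hydrogens by atom environment:
  4 × C (aromatic): no H
  2 × C: 3 H each → 6
  2 × C: no H
  2 × O: no H
  1 × C (aromatic): 1 H
  1 × Cl: no H
  1 × F: no H
  1 × N (aromatic): no H
  Total hydrogens = 7.
Molecular formula: C9H7ClFNO2

C9H7ClFNO2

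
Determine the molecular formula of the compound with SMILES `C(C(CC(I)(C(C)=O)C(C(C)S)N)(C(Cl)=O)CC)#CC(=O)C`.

C15H21ClINO3S

Heavy atoms from the SMILES: 15 C, 1 Cl, 1 I, 1 N, 3 O, 1 S.
Implicit hydrogens by atom environment:
  7 × C: no H
  4 × C: 3 H each → 12
  3 × O: no H
  2 × C: 2 H each → 4
  2 × C: 1 H each → 2
  1 × Cl: no H
  1 × I: no H
  1 × N: 2 H
  1 × S: 1 H
  Total hydrogens = 21.
Molecular formula: C15H21ClINO3S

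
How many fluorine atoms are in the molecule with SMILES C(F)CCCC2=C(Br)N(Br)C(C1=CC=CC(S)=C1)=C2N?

1

The symbol for fluorine appears 1 time in the SMILES.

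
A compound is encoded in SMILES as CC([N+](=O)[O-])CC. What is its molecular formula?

Heavy atoms from the SMILES: 4 C, 1 N, 2 O.
Implicit hydrogens by atom environment:
  2 × C: 3 H each → 6
  1 × C: 2 H
  1 × C: 1 H
  1 × N (charge +1): no H
  1 × O: no H
  1 × O (charge -1): no H
  Total hydrogens = 9.
Molecular formula: C4H9NO2

C4H9NO2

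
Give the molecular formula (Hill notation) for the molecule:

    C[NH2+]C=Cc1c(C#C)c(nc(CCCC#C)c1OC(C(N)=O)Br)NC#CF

Heavy atoms from the SMILES: 1 Br, 19 C, 1 F, 4 N, 2 O.
Implicit hydrogens by atom environment:
  5 × C: 1 H each → 5
  5 × C (aromatic): no H
  5 × C: no H
  3 × C: 2 H each → 6
  2 × O: no H
  1 × Br: no H
  1 × C: 3 H
  1 × F: no H
  1 × N (charge +1): 2 H
  1 × N: 2 H
  1 × N: 1 H
  1 × N (aromatic): no H
  Total hydrogens = 19.
Net charge +1.
Molecular formula: C19H19BrFN4O2+

C19H19BrFN4O2+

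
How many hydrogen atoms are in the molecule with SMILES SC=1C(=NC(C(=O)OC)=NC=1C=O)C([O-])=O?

5

Hydrogens are implicit in SMILES; fill each atom to its normal valence:
  4 × C (aromatic): no H
  4 × O: no H
  2 × C: no H
  2 × N (aromatic): no H
  1 × C: 3 H
  1 × C: 1 H
  1 × O (charge -1): no H
  1 × S: 1 H
  Total hydrogens = 5.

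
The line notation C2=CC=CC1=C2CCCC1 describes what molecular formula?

Heavy atoms from the SMILES: 10 C.
Implicit hydrogens by atom environment:
  4 × C: 2 H each → 8
  4 × C (aromatic): 1 H each → 4
  2 × C (aromatic): no H
  Total hydrogens = 12.
Molecular formula: C10H12

C10H12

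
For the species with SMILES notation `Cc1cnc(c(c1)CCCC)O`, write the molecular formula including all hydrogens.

Heavy atoms from the SMILES: 10 C, 1 N, 1 O.
Implicit hydrogens by atom environment:
  3 × C: 2 H each → 6
  3 × C (aromatic): no H
  2 × C: 3 H each → 6
  2 × C (aromatic): 1 H each → 2
  1 × N (aromatic): no H
  1 × O: 1 H
  Total hydrogens = 15.
Molecular formula: C10H15NO

C10H15NO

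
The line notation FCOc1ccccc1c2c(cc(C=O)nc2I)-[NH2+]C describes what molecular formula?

Heavy atoms from the SMILES: 14 C, 1 F, 1 I, 2 N, 2 O.
Implicit hydrogens by atom environment:
  6 × C (aromatic): no H
  5 × C (aromatic): 1 H each → 5
  2 × O: no H
  1 × C: 3 H
  1 × C: 2 H
  1 × C: 1 H
  1 × F: no H
  1 × I: no H
  1 × N (charge +1): 2 H
  1 × N (aromatic): no H
  Total hydrogens = 13.
Net charge +1.
Molecular formula: C14H13FIN2O2+

C14H13FIN2O2+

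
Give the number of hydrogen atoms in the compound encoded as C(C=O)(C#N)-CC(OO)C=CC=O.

Hydrogens are implicit in SMILES; fill each atom to its normal valence:
  6 × C: 1 H each → 6
  3 × O: no H
  1 × C: 2 H
  1 × C: no H
  1 × N: no H
  1 × O: 1 H
  Total hydrogens = 9.

9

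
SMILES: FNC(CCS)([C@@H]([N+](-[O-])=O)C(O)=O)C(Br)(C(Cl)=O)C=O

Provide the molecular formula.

C8H9BrClFN2O6S

Heavy atoms from the SMILES: 1 Br, 8 C, 1 Cl, 1 F, 2 N, 6 O, 1 S.
Implicit hydrogens by atom environment:
  4 × C: no H
  4 × O: no H
  2 × C: 2 H each → 4
  2 × C: 1 H each → 2
  1 × Br: no H
  1 × Cl: no H
  1 × F: no H
  1 × N: 1 H
  1 × N (charge +1): no H
  1 × O: 1 H
  1 × O (charge -1): no H
  1 × S: 1 H
  Total hydrogens = 9.
Molecular formula: C8H9BrClFN2O6S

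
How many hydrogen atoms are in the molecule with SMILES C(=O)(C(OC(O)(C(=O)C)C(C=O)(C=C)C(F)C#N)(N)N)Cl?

13

Hydrogens are implicit in SMILES; fill each atom to its normal valence:
  6 × C: no H
  4 × O: no H
  3 × C: 1 H each → 3
  2 × N: 2 H each → 4
  1 × C: 3 H
  1 × C: 2 H
  1 × Cl: no H
  1 × F: no H
  1 × N: no H
  1 × O: 1 H
  Total hydrogens = 13.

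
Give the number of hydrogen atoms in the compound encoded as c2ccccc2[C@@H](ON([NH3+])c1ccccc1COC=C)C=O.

19

Hydrogens are implicit in SMILES; fill each atom to its normal valence:
  9 × C (aromatic): 1 H each → 9
  3 × C: 1 H each → 3
  3 × C (aromatic): no H
  3 × O: no H
  2 × C: 2 H each → 4
  1 × N (charge +1): 3 H
  1 × N: no H
  Total hydrogens = 19.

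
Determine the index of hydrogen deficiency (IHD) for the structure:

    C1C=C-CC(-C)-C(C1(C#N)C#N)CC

Molecular formula from the SMILES: C12H16N2.
DoU = (2C + 2 + N − H − X)/2 = (2·12 + 2 + 2 − 16 − 0)/2 = 12/2 = 6.
(Structurally: 1 ring(s) + 5 π bond(s) = 6.)

6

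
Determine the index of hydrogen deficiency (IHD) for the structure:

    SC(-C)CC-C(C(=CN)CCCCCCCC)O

1

Molecular formula from the SMILES: C15H31NOS.
DoU = (2C + 2 + N − H − X)/2 = (2·15 + 2 + 1 − 31 − 0)/2 = 2/2 = 1.
(Structurally: 0 ring(s) + 1 π bond(s) = 1.)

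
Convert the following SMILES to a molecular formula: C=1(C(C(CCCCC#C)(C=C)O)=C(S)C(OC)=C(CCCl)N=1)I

Heavy atoms from the SMILES: 17 C, 1 Cl, 1 I, 1 N, 2 O, 1 S.
Implicit hydrogens by atom environment:
  7 × C: 2 H each → 14
  5 × C (aromatic): no H
  2 × C: 1 H each → 2
  2 × C: no H
  1 × C: 3 H
  1 × Cl: no H
  1 × I: no H
  1 × N (aromatic): no H
  1 × O: 1 H
  1 × O: no H
  1 × S: 1 H
  Total hydrogens = 21.
Molecular formula: C17H21ClINO2S

C17H21ClINO2S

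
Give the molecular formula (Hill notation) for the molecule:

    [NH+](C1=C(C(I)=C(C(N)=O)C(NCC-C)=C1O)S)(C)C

C12H19IN3O2S+

Heavy atoms from the SMILES: 12 C, 1 I, 3 N, 2 O, 1 S.
Implicit hydrogens by atom environment:
  6 × C (aromatic): no H
  3 × C: 3 H each → 9
  2 × C: 2 H each → 4
  1 × C: no H
  1 × I: no H
  1 × N: 2 H
  1 × N (charge +1): 1 H
  1 × N: 1 H
  1 × O: 1 H
  1 × O: no H
  1 × S: 1 H
  Total hydrogens = 19.
Net charge +1.
Molecular formula: C12H19IN3O2S+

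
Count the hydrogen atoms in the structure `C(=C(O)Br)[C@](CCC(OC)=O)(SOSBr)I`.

9

Hydrogens are implicit in SMILES; fill each atom to its normal valence:
  3 × C: no H
  3 × O: no H
  2 × Br: no H
  2 × C: 2 H each → 4
  2 × S: no H
  1 × C: 3 H
  1 × C: 1 H
  1 × I: no H
  1 × O: 1 H
  Total hydrogens = 9.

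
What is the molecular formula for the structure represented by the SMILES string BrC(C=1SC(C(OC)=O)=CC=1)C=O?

Heavy atoms from the SMILES: 1 Br, 8 C, 3 O, 1 S.
Implicit hydrogens by atom environment:
  3 × O: no H
  2 × C (aromatic): 1 H each → 2
  2 × C: 1 H each → 2
  2 × C (aromatic): no H
  1 × Br: no H
  1 × C: 3 H
  1 × C: no H
  1 × S (aromatic): no H
  Total hydrogens = 7.
Molecular formula: C8H7BrO3S

C8H7BrO3S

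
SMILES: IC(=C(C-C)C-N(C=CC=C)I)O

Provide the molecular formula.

C9H13I2NO

Heavy atoms from the SMILES: 9 C, 2 I, 1 N, 1 O.
Implicit hydrogens by atom environment:
  3 × C: 2 H each → 6
  3 × C: 1 H each → 3
  2 × C: no H
  2 × I: no H
  1 × C: 3 H
  1 × N: no H
  1 × O: 1 H
  Total hydrogens = 13.
Molecular formula: C9H13I2NO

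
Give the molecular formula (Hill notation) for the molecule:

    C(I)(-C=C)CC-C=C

C7H11I

Heavy atoms from the SMILES: 7 C, 1 I.
Implicit hydrogens by atom environment:
  4 × C: 2 H each → 8
  3 × C: 1 H each → 3
  1 × I: no H
  Total hydrogens = 11.
Molecular formula: C7H11I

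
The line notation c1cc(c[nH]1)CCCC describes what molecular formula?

C8H13N

Heavy atoms from the SMILES: 8 C, 1 N.
Implicit hydrogens by atom environment:
  3 × C: 2 H each → 6
  3 × C (aromatic): 1 H each → 3
  1 × C: 3 H
  1 × C (aromatic): no H
  1 × N (aromatic): 1 H
  Total hydrogens = 13.
Molecular formula: C8H13N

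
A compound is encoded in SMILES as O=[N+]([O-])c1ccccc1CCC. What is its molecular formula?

Heavy atoms from the SMILES: 9 C, 1 N, 2 O.
Implicit hydrogens by atom environment:
  4 × C (aromatic): 1 H each → 4
  2 × C: 2 H each → 4
  2 × C (aromatic): no H
  1 × C: 3 H
  1 × N (charge +1): no H
  1 × O: no H
  1 × O (charge -1): no H
  Total hydrogens = 11.
Molecular formula: C9H11NO2

C9H11NO2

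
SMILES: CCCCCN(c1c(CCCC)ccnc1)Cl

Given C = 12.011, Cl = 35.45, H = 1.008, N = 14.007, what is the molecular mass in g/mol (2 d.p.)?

254.80

Molecular formula: C14H23ClN2.
M = 14×12.011 + 1×35.45 + 23×1.008 + 2×14.007 = 254.80 g/mol.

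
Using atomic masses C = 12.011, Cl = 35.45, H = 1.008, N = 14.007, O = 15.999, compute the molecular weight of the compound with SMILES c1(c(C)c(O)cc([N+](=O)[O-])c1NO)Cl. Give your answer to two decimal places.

218.59

Molecular formula: C7H7ClN2O4.
M = 7×12.011 + 1×35.45 + 7×1.008 + 2×14.007 + 4×15.999 = 218.59 g/mol.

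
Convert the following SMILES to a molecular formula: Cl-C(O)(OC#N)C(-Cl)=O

Heavy atoms from the SMILES: 3 C, 2 Cl, 1 N, 3 O.
Implicit hydrogens by atom environment:
  3 × C: no H
  2 × Cl: no H
  2 × O: no H
  1 × N: no H
  1 × O: 1 H
  Total hydrogens = 1.
Molecular formula: C3HCl2NO3

C3HCl2NO3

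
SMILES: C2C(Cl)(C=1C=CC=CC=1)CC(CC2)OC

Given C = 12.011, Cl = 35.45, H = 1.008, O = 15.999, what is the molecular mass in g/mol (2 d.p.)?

224.73

Molecular formula: C13H17ClO.
M = 13×12.011 + 1×35.45 + 17×1.008 + 1×15.999 = 224.73 g/mol.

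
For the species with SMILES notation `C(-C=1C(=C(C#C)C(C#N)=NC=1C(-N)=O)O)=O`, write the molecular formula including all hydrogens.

C10H5N3O3

Heavy atoms from the SMILES: 10 C, 3 N, 3 O.
Implicit hydrogens by atom environment:
  5 × C (aromatic): no H
  3 × C: no H
  2 × C: 1 H each → 2
  2 × O: no H
  1 × N: 2 H
  1 × N (aromatic): no H
  1 × N: no H
  1 × O: 1 H
  Total hydrogens = 5.
Molecular formula: C10H5N3O3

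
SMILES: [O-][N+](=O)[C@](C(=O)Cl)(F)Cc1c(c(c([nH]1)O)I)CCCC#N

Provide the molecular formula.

Heavy atoms from the SMILES: 11 C, 1 Cl, 1 F, 1 I, 3 N, 4 O.
Implicit hydrogens by atom environment:
  4 × C: 2 H each → 8
  4 × C (aromatic): no H
  3 × C: no H
  2 × O: no H
  1 × Cl: no H
  1 × F: no H
  1 × I: no H
  1 × N (aromatic): 1 H
  1 × N (charge +1): no H
  1 × N: no H
  1 × O: 1 H
  1 × O (charge -1): no H
  Total hydrogens = 10.
Molecular formula: C11H10ClFIN3O4

C11H10ClFIN3O4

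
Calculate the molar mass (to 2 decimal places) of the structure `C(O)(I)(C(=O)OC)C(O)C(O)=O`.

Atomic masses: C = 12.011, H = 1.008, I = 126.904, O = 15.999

Molecular formula: C5H7IO6.
M = 5×12.011 + 7×1.008 + 1×126.904 + 6×15.999 = 290.01 g/mol.

290.01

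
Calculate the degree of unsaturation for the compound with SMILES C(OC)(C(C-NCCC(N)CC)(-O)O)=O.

Molecular formula from the SMILES: C9H20N2O4.
DoU = (2C + 2 + N − H − X)/2 = (2·9 + 2 + 2 − 20 − 0)/2 = 2/2 = 1.
(Structurally: 0 ring(s) + 1 π bond(s) = 1.)

1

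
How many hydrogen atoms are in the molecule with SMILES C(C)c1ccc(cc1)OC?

Hydrogens are implicit in SMILES; fill each atom to its normal valence:
  4 × C (aromatic): 1 H each → 4
  2 × C: 3 H each → 6
  2 × C (aromatic): no H
  1 × C: 2 H
  1 × O: no H
  Total hydrogens = 12.

12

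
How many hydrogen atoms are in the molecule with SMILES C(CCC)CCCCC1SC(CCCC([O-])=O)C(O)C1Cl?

28

Hydrogens are implicit in SMILES; fill each atom to its normal valence:
  10 × C: 2 H each → 20
  4 × C: 1 H each → 4
  1 × C: 3 H
  1 × C: no H
  1 × Cl: no H
  1 × O: 1 H
  1 × O: no H
  1 × O (charge -1): no H
  1 × S: no H
  Total hydrogens = 28.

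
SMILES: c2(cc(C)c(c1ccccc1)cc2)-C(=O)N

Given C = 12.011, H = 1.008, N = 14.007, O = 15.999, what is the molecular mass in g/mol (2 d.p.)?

211.26

Molecular formula: C14H13NO.
M = 14×12.011 + 13×1.008 + 1×14.007 + 1×15.999 = 211.26 g/mol.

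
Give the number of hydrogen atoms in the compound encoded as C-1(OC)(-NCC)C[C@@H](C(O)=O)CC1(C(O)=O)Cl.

16

Hydrogens are implicit in SMILES; fill each atom to its normal valence:
  4 × C: no H
  3 × C: 2 H each → 6
  3 × O: no H
  2 × C: 3 H each → 6
  2 × O: 1 H each → 2
  1 × C: 1 H
  1 × Cl: no H
  1 × N: 1 H
  Total hydrogens = 16.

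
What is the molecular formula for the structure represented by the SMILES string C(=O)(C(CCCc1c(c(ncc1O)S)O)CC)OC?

C13H19NO4S

Heavy atoms from the SMILES: 13 C, 1 N, 4 O, 1 S.
Implicit hydrogens by atom environment:
  4 × C: 2 H each → 8
  4 × C (aromatic): no H
  2 × C: 3 H each → 6
  2 × O: 1 H each → 2
  2 × O: no H
  1 × C (aromatic): 1 H
  1 × C: 1 H
  1 × C: no H
  1 × N (aromatic): no H
  1 × S: 1 H
  Total hydrogens = 19.
Molecular formula: C13H19NO4S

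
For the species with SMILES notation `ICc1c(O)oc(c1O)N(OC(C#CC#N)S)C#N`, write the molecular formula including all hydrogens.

Heavy atoms from the SMILES: 10 C, 1 I, 3 N, 4 O, 1 S.
Implicit hydrogens by atom environment:
  4 × C (aromatic): no H
  4 × C: no H
  3 × N: no H
  2 × O: 1 H each → 2
  1 × C: 2 H
  1 × C: 1 H
  1 × I: no H
  1 × O (aromatic): no H
  1 × O: no H
  1 × S: 1 H
  Total hydrogens = 6.
Molecular formula: C10H6IN3O4S

C10H6IN3O4S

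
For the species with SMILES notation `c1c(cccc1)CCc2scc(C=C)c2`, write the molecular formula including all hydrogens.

C14H14S

Heavy atoms from the SMILES: 14 C, 1 S.
Implicit hydrogens by atom environment:
  7 × C (aromatic): 1 H each → 7
  3 × C: 2 H each → 6
  3 × C (aromatic): no H
  1 × C: 1 H
  1 × S (aromatic): no H
  Total hydrogens = 14.
Molecular formula: C14H14S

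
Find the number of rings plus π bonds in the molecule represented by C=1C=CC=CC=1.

4

Molecular formula from the SMILES: C6H6.
DoU = (2C + 2 + N − H − X)/2 = (2·6 + 2 + 0 − 6 − 0)/2 = 8/2 = 4.
(Structurally: 1 ring(s) + 3 π bond(s) = 4.)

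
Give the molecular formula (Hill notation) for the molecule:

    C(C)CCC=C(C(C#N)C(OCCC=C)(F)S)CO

C14H22FNO2S

Heavy atoms from the SMILES: 14 C, 1 F, 1 N, 2 O, 1 S.
Implicit hydrogens by atom environment:
  7 × C: 2 H each → 14
  3 × C: 1 H each → 3
  3 × C: no H
  1 × C: 3 H
  1 × F: no H
  1 × N: no H
  1 × O: 1 H
  1 × O: no H
  1 × S: 1 H
  Total hydrogens = 22.
Molecular formula: C14H22FNO2S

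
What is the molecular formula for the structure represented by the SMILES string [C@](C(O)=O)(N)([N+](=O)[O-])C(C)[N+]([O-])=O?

C4H7N3O6

Heavy atoms from the SMILES: 4 C, 3 N, 6 O.
Implicit hydrogens by atom environment:
  3 × O: no H
  2 × C: no H
  2 × N (charge +1): no H
  2 × O (charge -1): no H
  1 × C: 3 H
  1 × C: 1 H
  1 × N: 2 H
  1 × O: 1 H
  Total hydrogens = 7.
Molecular formula: C4H7N3O6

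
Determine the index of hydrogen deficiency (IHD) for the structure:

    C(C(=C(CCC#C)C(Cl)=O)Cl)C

Molecular formula from the SMILES: C9H10Cl2O.
DoU = (2C + 2 + N − H − X)/2 = (2·9 + 2 + 0 − 10 − 2)/2 = 8/2 = 4.
(Structurally: 0 ring(s) + 4 π bond(s) = 4.)

4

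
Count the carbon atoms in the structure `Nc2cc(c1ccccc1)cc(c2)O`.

12

The symbol for carbon appears 12 times in the SMILES. Lowercase c denotes aromatic carbon and counts toward C.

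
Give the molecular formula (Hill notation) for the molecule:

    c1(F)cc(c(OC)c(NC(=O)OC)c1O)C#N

C10H9FN2O4

Heavy atoms from the SMILES: 10 C, 1 F, 2 N, 4 O.
Implicit hydrogens by atom environment:
  5 × C (aromatic): no H
  3 × O: no H
  2 × C: 3 H each → 6
  2 × C: no H
  1 × C (aromatic): 1 H
  1 × F: no H
  1 × N: 1 H
  1 × N: no H
  1 × O: 1 H
  Total hydrogens = 9.
Molecular formula: C10H9FN2O4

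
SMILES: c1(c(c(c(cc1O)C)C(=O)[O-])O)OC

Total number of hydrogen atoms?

Hydrogens are implicit in SMILES; fill each atom to its normal valence:
  5 × C (aromatic): no H
  2 × C: 3 H each → 6
  2 × O: 1 H each → 2
  2 × O: no H
  1 × C (aromatic): 1 H
  1 × C: no H
  1 × O (charge -1): no H
  Total hydrogens = 9.

9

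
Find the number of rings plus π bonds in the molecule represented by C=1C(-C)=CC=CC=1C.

4

Molecular formula from the SMILES: C8H10.
DoU = (2C + 2 + N − H − X)/2 = (2·8 + 2 + 0 − 10 − 0)/2 = 8/2 = 4.
(Structurally: 1 ring(s) + 3 π bond(s) = 4.)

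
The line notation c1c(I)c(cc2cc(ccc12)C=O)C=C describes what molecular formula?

Heavy atoms from the SMILES: 13 C, 1 I, 1 O.
Implicit hydrogens by atom environment:
  5 × C (aromatic): 1 H each → 5
  5 × C (aromatic): no H
  2 × C: 1 H each → 2
  1 × C: 2 H
  1 × I: no H
  1 × O: no H
  Total hydrogens = 9.
Molecular formula: C13H9IO

C13H9IO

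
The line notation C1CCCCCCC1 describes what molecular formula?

Heavy atoms from the SMILES: 8 C.
Implicit hydrogens by atom environment:
  8 × C: 2 H each → 16
  Total hydrogens = 16.
Molecular formula: C8H16

C8H16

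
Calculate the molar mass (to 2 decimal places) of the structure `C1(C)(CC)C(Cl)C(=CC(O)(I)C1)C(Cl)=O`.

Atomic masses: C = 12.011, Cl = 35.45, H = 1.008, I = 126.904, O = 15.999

363.02

Molecular formula: C10H13Cl2IO2.
M = 10×12.011 + 2×35.45 + 13×1.008 + 1×126.904 + 2×15.999 = 363.02 g/mol.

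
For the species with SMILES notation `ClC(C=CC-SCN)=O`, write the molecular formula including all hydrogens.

C5H8ClNOS

Heavy atoms from the SMILES: 5 C, 1 Cl, 1 N, 1 O, 1 S.
Implicit hydrogens by atom environment:
  2 × C: 2 H each → 4
  2 × C: 1 H each → 2
  1 × C: no H
  1 × Cl: no H
  1 × N: 2 H
  1 × O: no H
  1 × S: no H
  Total hydrogens = 8.
Molecular formula: C5H8ClNOS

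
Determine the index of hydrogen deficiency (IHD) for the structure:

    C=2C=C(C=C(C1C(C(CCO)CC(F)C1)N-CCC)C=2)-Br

5

Molecular formula from the SMILES: C17H25BrFNO.
DoU = (2C + 2 + N − H − X)/2 = (2·17 + 2 + 1 − 25 − 2)/2 = 10/2 = 5.
(Structurally: 2 ring(s) + 3 π bond(s) = 5.)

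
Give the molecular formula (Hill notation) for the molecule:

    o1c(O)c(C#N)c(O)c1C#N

Heavy atoms from the SMILES: 6 C, 2 N, 3 O.
Implicit hydrogens by atom environment:
  4 × C (aromatic): no H
  2 × C: no H
  2 × N: no H
  2 × O: 1 H each → 2
  1 × O (aromatic): no H
  Total hydrogens = 2.
Molecular formula: C6H2N2O3

C6H2N2O3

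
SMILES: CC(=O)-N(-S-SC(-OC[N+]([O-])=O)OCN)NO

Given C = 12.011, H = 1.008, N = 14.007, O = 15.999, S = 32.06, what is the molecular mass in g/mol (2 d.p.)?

Molecular formula: C5H12N4O6S2.
M = 5×12.011 + 12×1.008 + 4×14.007 + 6×15.999 + 2×32.06 = 288.29 g/mol.

288.29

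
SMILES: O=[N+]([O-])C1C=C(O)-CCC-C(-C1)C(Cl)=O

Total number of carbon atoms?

9

The symbol for carbon appears 9 times in the SMILES. (Cl is a single chlorine, not C + l.)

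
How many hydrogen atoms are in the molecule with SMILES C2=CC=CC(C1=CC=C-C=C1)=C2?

Hydrogens are implicit in SMILES; fill each atom to its normal valence:
  10 × C (aromatic): 1 H each → 10
  2 × C (aromatic): no H
  Total hydrogens = 10.

10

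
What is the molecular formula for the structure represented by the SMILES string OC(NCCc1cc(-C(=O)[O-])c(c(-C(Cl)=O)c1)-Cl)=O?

C11H8Cl2NO5-

Heavy atoms from the SMILES: 11 C, 2 Cl, 1 N, 5 O.
Implicit hydrogens by atom environment:
  4 × C (aromatic): no H
  3 × C: no H
  3 × O: no H
  2 × C: 2 H each → 4
  2 × C (aromatic): 1 H each → 2
  2 × Cl: no H
  1 × N: 1 H
  1 × O: 1 H
  1 × O (charge -1): no H
  Total hydrogens = 8.
Net charge -1.
Molecular formula: C11H8Cl2NO5-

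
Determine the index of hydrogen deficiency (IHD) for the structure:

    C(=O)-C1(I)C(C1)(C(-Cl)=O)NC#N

Molecular formula from the SMILES: C6H4ClIN2O2.
DoU = (2C + 2 + N − H − X)/2 = (2·6 + 2 + 2 − 4 − 2)/2 = 10/2 = 5.
(Structurally: 1 ring(s) + 4 π bond(s) = 5.)

5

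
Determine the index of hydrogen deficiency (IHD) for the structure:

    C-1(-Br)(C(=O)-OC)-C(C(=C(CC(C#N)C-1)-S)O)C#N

7

Molecular formula from the SMILES: C11H11BrN2O3S.
DoU = (2C + 2 + N − H − X)/2 = (2·11 + 2 + 2 − 11 − 1)/2 = 14/2 = 7.
(Structurally: 1 ring(s) + 6 π bond(s) = 7.)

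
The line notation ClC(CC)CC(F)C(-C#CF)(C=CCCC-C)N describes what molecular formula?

C14H22ClF2N

Heavy atoms from the SMILES: 14 C, 1 Cl, 2 F, 1 N.
Implicit hydrogens by atom environment:
  5 × C: 2 H each → 10
  4 × C: 1 H each → 4
  3 × C: no H
  2 × C: 3 H each → 6
  2 × F: no H
  1 × Cl: no H
  1 × N: 2 H
  Total hydrogens = 22.
Molecular formula: C14H22ClF2N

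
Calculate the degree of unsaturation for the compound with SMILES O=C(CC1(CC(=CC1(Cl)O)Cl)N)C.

3

Molecular formula from the SMILES: C8H11Cl2NO2.
DoU = (2C + 2 + N − H − X)/2 = (2·8 + 2 + 1 − 11 − 2)/2 = 6/2 = 3.
(Structurally: 1 ring(s) + 2 π bond(s) = 3.)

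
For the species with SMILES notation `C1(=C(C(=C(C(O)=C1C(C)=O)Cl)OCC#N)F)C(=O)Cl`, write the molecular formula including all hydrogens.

Heavy atoms from the SMILES: 11 C, 2 Cl, 1 F, 1 N, 4 O.
Implicit hydrogens by atom environment:
  6 × C (aromatic): no H
  3 × C: no H
  3 × O: no H
  2 × Cl: no H
  1 × C: 3 H
  1 × C: 2 H
  1 × F: no H
  1 × N: no H
  1 × O: 1 H
  Total hydrogens = 6.
Molecular formula: C11H6Cl2FNO4

C11H6Cl2FNO4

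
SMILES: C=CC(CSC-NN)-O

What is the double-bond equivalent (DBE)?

Molecular formula from the SMILES: C5H12N2OS.
DoU = (2C + 2 + N − H − X)/2 = (2·5 + 2 + 2 − 12 − 0)/2 = 2/2 = 1.
(Structurally: 0 ring(s) + 1 π bond(s) = 1.)

1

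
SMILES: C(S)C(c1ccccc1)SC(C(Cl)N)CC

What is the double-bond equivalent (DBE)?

Molecular formula from the SMILES: C12H18ClNS2.
DoU = (2C + 2 + N − H − X)/2 = (2·12 + 2 + 1 − 18 − 1)/2 = 8/2 = 4.
(Structurally: 1 ring(s) + 3 π bond(s) = 4.)

4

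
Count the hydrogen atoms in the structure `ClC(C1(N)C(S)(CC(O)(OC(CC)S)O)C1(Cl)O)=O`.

Hydrogens are implicit in SMILES; fill each atom to its normal valence:
  5 × C: no H
  3 × O: 1 H each → 3
  2 × C: 2 H each → 4
  2 × Cl: no H
  2 × O: no H
  2 × S: 1 H each → 2
  1 × C: 3 H
  1 × C: 1 H
  1 × N: 2 H
  Total hydrogens = 15.

15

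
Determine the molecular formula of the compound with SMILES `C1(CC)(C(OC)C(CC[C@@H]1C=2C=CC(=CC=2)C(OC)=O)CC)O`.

C19H28O4

Heavy atoms from the SMILES: 19 C, 4 O.
Implicit hydrogens by atom environment:
  4 × C: 3 H each → 12
  4 × C: 2 H each → 8
  4 × C (aromatic): 1 H each → 4
  3 × C: 1 H each → 3
  3 × O: no H
  2 × C: no H
  2 × C (aromatic): no H
  1 × O: 1 H
  Total hydrogens = 28.
Molecular formula: C19H28O4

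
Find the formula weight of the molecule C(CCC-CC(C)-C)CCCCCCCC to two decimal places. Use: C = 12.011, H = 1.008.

Molecular formula: C16H34.
M = 16×12.011 + 34×1.008 = 226.45 g/mol.

226.45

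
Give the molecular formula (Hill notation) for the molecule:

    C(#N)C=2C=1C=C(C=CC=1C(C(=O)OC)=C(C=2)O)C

Heavy atoms from the SMILES: 14 C, 1 N, 3 O.
Implicit hydrogens by atom environment:
  6 × C (aromatic): no H
  4 × C (aromatic): 1 H each → 4
  2 × C: 3 H each → 6
  2 × C: no H
  2 × O: no H
  1 × N: no H
  1 × O: 1 H
  Total hydrogens = 11.
Molecular formula: C14H11NO3

C14H11NO3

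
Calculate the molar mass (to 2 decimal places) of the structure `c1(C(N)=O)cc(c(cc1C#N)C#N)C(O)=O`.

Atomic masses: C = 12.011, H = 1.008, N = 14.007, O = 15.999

215.17

Molecular formula: C10H5N3O3.
M = 10×12.011 + 5×1.008 + 3×14.007 + 3×15.999 = 215.17 g/mol.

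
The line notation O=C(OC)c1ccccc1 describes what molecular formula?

C8H8O2

Heavy atoms from the SMILES: 8 C, 2 O.
Implicit hydrogens by atom environment:
  5 × C (aromatic): 1 H each → 5
  2 × O: no H
  1 × C: 3 H
  1 × C (aromatic): no H
  1 × C: no H
  Total hydrogens = 8.
Molecular formula: C8H8O2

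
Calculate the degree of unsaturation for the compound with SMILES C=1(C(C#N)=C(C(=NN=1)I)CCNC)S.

Molecular formula from the SMILES: C8H9IN4S.
DoU = (2C + 2 + N − H − X)/2 = (2·8 + 2 + 4 − 9 − 1)/2 = 12/2 = 6.
(Structurally: 1 ring(s) + 5 π bond(s) = 6.)

6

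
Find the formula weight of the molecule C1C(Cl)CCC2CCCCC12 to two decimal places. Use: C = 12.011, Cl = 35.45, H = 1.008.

172.70

Molecular formula: C10H17Cl.
M = 10×12.011 + 1×35.45 + 17×1.008 = 172.70 g/mol.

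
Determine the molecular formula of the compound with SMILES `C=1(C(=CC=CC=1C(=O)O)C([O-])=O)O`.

C8H5O5-

Heavy atoms from the SMILES: 8 C, 5 O.
Implicit hydrogens by atom environment:
  3 × C (aromatic): 1 H each → 3
  3 × C (aromatic): no H
  2 × C: no H
  2 × O: 1 H each → 2
  2 × O: no H
  1 × O (charge -1): no H
  Total hydrogens = 5.
Net charge -1.
Molecular formula: C8H5O5-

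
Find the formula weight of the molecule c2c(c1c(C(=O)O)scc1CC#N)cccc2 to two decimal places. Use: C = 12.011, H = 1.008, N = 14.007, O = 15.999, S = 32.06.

243.28

Molecular formula: C13H9NO2S.
M = 13×12.011 + 9×1.008 + 1×14.007 + 2×15.999 + 1×32.06 = 243.28 g/mol.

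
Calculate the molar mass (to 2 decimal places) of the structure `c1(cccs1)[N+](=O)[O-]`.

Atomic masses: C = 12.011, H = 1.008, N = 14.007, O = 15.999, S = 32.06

Molecular formula: C4H3NO2S.
M = 4×12.011 + 3×1.008 + 1×14.007 + 2×15.999 + 1×32.06 = 129.13 g/mol.

129.13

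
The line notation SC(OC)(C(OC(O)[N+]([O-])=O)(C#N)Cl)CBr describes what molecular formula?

Heavy atoms from the SMILES: 1 Br, 6 C, 1 Cl, 2 N, 5 O, 1 S.
Implicit hydrogens by atom environment:
  3 × C: no H
  3 × O: no H
  1 × Br: no H
  1 × C: 3 H
  1 × C: 2 H
  1 × C: 1 H
  1 × Cl: no H
  1 × N: no H
  1 × N (charge +1): no H
  1 × O: 1 H
  1 × O (charge -1): no H
  1 × S: 1 H
  Total hydrogens = 8.
Molecular formula: C6H8BrClN2O5S

C6H8BrClN2O5S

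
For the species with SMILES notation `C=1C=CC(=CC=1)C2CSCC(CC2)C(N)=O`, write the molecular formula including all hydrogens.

Heavy atoms from the SMILES: 13 C, 1 N, 1 O, 1 S.
Implicit hydrogens by atom environment:
  5 × C (aromatic): 1 H each → 5
  4 × C: 2 H each → 8
  2 × C: 1 H each → 2
  1 × C: no H
  1 × C (aromatic): no H
  1 × N: 2 H
  1 × O: no H
  1 × S: no H
  Total hydrogens = 17.
Molecular formula: C13H17NOS

C13H17NOS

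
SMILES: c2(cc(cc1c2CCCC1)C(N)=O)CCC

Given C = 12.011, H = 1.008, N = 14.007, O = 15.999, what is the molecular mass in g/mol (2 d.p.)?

Molecular formula: C14H19NO.
M = 14×12.011 + 19×1.008 + 1×14.007 + 1×15.999 = 217.31 g/mol.

217.31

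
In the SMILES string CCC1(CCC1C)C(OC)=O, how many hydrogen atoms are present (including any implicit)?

Hydrogens are implicit in SMILES; fill each atom to its normal valence:
  3 × C: 3 H each → 9
  3 × C: 2 H each → 6
  2 × C: no H
  2 × O: no H
  1 × C: 1 H
  Total hydrogens = 16.

16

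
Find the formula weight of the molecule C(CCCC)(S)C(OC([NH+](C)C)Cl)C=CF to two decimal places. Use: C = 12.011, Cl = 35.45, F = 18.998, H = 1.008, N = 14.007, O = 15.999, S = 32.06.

270.81

Molecular formula: C11H22ClFNOS+.
M = 11×12.011 + 1×35.45 + 1×18.998 + 22×1.008 + 1×14.007 + 1×15.999 + 1×32.06 = 270.81 g/mol.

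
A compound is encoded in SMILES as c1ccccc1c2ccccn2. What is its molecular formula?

Heavy atoms from the SMILES: 11 C, 1 N.
Implicit hydrogens by atom environment:
  9 × C (aromatic): 1 H each → 9
  2 × C (aromatic): no H
  1 × N (aromatic): no H
  Total hydrogens = 9.
Molecular formula: C11H9N

C11H9N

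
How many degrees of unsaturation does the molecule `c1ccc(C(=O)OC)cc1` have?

5

Molecular formula from the SMILES: C8H8O2.
DoU = (2C + 2 + N − H − X)/2 = (2·8 + 2 + 0 − 8 − 0)/2 = 10/2 = 5.
(Structurally: 1 ring(s) + 4 π bond(s) = 5.)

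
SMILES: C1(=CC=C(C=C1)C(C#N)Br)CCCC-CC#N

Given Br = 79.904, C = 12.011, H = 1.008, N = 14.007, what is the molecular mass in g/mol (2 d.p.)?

291.19

Molecular formula: C14H15BrN2.
M = 1×79.904 + 14×12.011 + 15×1.008 + 2×14.007 = 291.19 g/mol.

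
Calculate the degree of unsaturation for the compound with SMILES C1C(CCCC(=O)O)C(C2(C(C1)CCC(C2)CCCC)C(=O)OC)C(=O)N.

5

Molecular formula from the SMILES: C21H35NO5.
DoU = (2C + 2 + N − H − X)/2 = (2·21 + 2 + 1 − 35 − 0)/2 = 10/2 = 5.
(Structurally: 2 ring(s) + 3 π bond(s) = 5.)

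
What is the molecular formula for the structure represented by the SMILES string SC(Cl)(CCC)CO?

C5H11ClOS

Heavy atoms from the SMILES: 5 C, 1 Cl, 1 O, 1 S.
Implicit hydrogens by atom environment:
  3 × C: 2 H each → 6
  1 × C: 3 H
  1 × C: no H
  1 × Cl: no H
  1 × O: 1 H
  1 × S: 1 H
  Total hydrogens = 11.
Molecular formula: C5H11ClOS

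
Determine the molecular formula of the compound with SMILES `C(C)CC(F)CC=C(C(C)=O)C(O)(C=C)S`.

Heavy atoms from the SMILES: 12 C, 1 F, 2 O, 1 S.
Implicit hydrogens by atom environment:
  4 × C: 2 H each → 8
  3 × C: 1 H each → 3
  3 × C: no H
  2 × C: 3 H each → 6
  1 × F: no H
  1 × O: 1 H
  1 × O: no H
  1 × S: 1 H
  Total hydrogens = 19.
Molecular formula: C12H19FO2S

C12H19FO2S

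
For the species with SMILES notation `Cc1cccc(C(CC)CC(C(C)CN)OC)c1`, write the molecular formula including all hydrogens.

Heavy atoms from the SMILES: 16 C, 1 N, 1 O.
Implicit hydrogens by atom environment:
  4 × C: 3 H each → 12
  4 × C (aromatic): 1 H each → 4
  3 × C: 2 H each → 6
  3 × C: 1 H each → 3
  2 × C (aromatic): no H
  1 × N: 2 H
  1 × O: no H
  Total hydrogens = 27.
Molecular formula: C16H27NO

C16H27NO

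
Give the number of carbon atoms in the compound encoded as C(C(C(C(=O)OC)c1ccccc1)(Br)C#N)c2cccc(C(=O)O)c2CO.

20

The symbol for carbon appears 20 times in the SMILES. Lowercase c denotes aromatic carbon and counts toward C.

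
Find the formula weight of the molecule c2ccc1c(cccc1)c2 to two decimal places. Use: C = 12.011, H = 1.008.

Molecular formula: C10H8.
M = 10×12.011 + 8×1.008 = 128.17 g/mol.

128.17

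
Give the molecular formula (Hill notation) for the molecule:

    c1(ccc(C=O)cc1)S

C7H6OS

Heavy atoms from the SMILES: 7 C, 1 O, 1 S.
Implicit hydrogens by atom environment:
  4 × C (aromatic): 1 H each → 4
  2 × C (aromatic): no H
  1 × C: 1 H
  1 × O: no H
  1 × S: 1 H
  Total hydrogens = 6.
Molecular formula: C7H6OS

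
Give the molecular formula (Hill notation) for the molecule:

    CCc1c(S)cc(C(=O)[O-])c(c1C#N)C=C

C12H10NO2S-

Heavy atoms from the SMILES: 12 C, 1 N, 2 O, 1 S.
Implicit hydrogens by atom environment:
  5 × C (aromatic): no H
  2 × C: 2 H each → 4
  2 × C: no H
  1 × C: 3 H
  1 × C (aromatic): 1 H
  1 × C: 1 H
  1 × N: no H
  1 × O: no H
  1 × O (charge -1): no H
  1 × S: 1 H
  Total hydrogens = 10.
Net charge -1.
Molecular formula: C12H10NO2S-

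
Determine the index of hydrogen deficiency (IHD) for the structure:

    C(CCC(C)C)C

Molecular formula from the SMILES: C7H16.
DoU = (2C + 2 + N − H − X)/2 = (2·7 + 2 + 0 − 16 − 0)/2 = 0/2 = 0.
(Structurally: 0 ring(s) + 0 π bond(s) = 0.)

0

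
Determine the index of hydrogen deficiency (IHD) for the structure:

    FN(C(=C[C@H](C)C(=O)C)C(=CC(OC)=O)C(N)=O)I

Molecular formula from the SMILES: C11H14FIN2O4.
DoU = (2C + 2 + N − H − X)/2 = (2·11 + 2 + 2 − 14 − 2)/2 = 10/2 = 5.
(Structurally: 0 ring(s) + 5 π bond(s) = 5.)

5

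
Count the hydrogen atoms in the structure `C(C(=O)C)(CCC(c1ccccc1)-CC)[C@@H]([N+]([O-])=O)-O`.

Hydrogens are implicit in SMILES; fill each atom to its normal valence:
  5 × C (aromatic): 1 H each → 5
  3 × C: 2 H each → 6
  3 × C: 1 H each → 3
  2 × C: 3 H each → 6
  2 × O: no H
  1 × C: no H
  1 × C (aromatic): no H
  1 × N (charge +1): no H
  1 × O: 1 H
  1 × O (charge -1): no H
  Total hydrogens = 21.

21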